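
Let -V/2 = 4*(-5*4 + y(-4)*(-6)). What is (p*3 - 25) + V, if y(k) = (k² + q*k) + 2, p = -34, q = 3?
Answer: 321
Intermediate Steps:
y(k) = 2 + k² + 3*k (y(k) = (k² + 3*k) + 2 = 2 + k² + 3*k)
V = 448 (V = -8*(-5*4 + (2 + (-4)² + 3*(-4))*(-6)) = -8*(-20 + (2 + 16 - 12)*(-6)) = -8*(-20 + 6*(-6)) = -8*(-20 - 36) = -8*(-56) = -2*(-224) = 448)
(p*3 - 25) + V = (-34*3 - 25) + 448 = (-102 - 25) + 448 = -127 + 448 = 321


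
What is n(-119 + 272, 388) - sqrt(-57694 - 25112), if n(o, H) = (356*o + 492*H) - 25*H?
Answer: 235664 - I*sqrt(82806) ≈ 2.3566e+5 - 287.76*I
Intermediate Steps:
n(o, H) = 356*o + 467*H
n(-119 + 272, 388) - sqrt(-57694 - 25112) = (356*(-119 + 272) + 467*388) - sqrt(-57694 - 25112) = (356*153 + 181196) - sqrt(-82806) = (54468 + 181196) - I*sqrt(82806) = 235664 - I*sqrt(82806)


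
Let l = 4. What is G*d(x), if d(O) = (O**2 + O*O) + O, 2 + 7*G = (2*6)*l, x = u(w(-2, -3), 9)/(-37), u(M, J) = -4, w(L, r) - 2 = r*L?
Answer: 8280/9583 ≈ 0.86403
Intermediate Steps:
w(L, r) = 2 + L*r (w(L, r) = 2 + r*L = 2 + L*r)
x = 4/37 (x = -4/(-37) = -4*(-1/37) = 4/37 ≈ 0.10811)
G = 46/7 (G = -2/7 + ((2*6)*4)/7 = -2/7 + (12*4)/7 = -2/7 + (1/7)*48 = -2/7 + 48/7 = 46/7 ≈ 6.5714)
d(O) = O + 2*O**2 (d(O) = (O**2 + O**2) + O = 2*O**2 + O = O + 2*O**2)
G*d(x) = 46*(4*(1 + 2*(4/37))/37)/7 = 46*(4*(1 + 8/37)/37)/7 = 46*((4/37)*(45/37))/7 = (46/7)*(180/1369) = 8280/9583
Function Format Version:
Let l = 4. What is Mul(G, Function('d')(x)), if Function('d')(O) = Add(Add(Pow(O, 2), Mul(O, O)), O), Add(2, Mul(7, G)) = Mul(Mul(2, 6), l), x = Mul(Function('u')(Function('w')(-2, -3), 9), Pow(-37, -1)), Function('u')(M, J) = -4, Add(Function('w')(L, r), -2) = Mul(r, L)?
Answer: Rational(8280, 9583) ≈ 0.86403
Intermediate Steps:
Function('w')(L, r) = Add(2, Mul(L, r)) (Function('w')(L, r) = Add(2, Mul(r, L)) = Add(2, Mul(L, r)))
x = Rational(4, 37) (x = Mul(-4, Pow(-37, -1)) = Mul(-4, Rational(-1, 37)) = Rational(4, 37) ≈ 0.10811)
G = Rational(46, 7) (G = Add(Rational(-2, 7), Mul(Rational(1, 7), Mul(Mul(2, 6), 4))) = Add(Rational(-2, 7), Mul(Rational(1, 7), Mul(12, 4))) = Add(Rational(-2, 7), Mul(Rational(1, 7), 48)) = Add(Rational(-2, 7), Rational(48, 7)) = Rational(46, 7) ≈ 6.5714)
Function('d')(O) = Add(O, Mul(2, Pow(O, 2))) (Function('d')(O) = Add(Add(Pow(O, 2), Pow(O, 2)), O) = Add(Mul(2, Pow(O, 2)), O) = Add(O, Mul(2, Pow(O, 2))))
Mul(G, Function('d')(x)) = Mul(Rational(46, 7), Mul(Rational(4, 37), Add(1, Mul(2, Rational(4, 37))))) = Mul(Rational(46, 7), Mul(Rational(4, 37), Add(1, Rational(8, 37)))) = Mul(Rational(46, 7), Mul(Rational(4, 37), Rational(45, 37))) = Mul(Rational(46, 7), Rational(180, 1369)) = Rational(8280, 9583)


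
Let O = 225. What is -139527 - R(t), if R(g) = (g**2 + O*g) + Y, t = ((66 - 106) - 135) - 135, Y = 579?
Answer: -166456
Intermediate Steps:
t = -310 (t = (-40 - 135) - 135 = -175 - 135 = -310)
R(g) = 579 + g**2 + 225*g (R(g) = (g**2 + 225*g) + 579 = 579 + g**2 + 225*g)
-139527 - R(t) = -139527 - (579 + (-310)**2 + 225*(-310)) = -139527 - (579 + 96100 - 69750) = -139527 - 1*26929 = -139527 - 26929 = -166456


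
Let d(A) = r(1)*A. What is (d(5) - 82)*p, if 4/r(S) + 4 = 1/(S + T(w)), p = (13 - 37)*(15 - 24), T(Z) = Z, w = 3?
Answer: -18864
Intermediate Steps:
p = 216 (p = -24*(-9) = 216)
r(S) = 4/(-4 + 1/(3 + S)) (r(S) = 4/(-4 + 1/(S + 3)) = 4/(-4 + 1/(3 + S)))
d(A) = -16*A/15 (d(A) = (4*(-3 - 1*1)/(11 + 4*1))*A = (4*(-3 - 1)/(11 + 4))*A = (4*(-4)/15)*A = (4*(1/15)*(-4))*A = -16*A/15)
(d(5) - 82)*p = (-16/15*5 - 82)*216 = (-16/3 - 82)*216 = -262/3*216 = -18864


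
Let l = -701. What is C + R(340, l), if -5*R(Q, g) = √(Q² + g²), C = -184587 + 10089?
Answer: -174498 - √607001/5 ≈ -1.7465e+5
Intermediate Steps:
C = -174498
R(Q, g) = -√(Q² + g²)/5
C + R(340, l) = -174498 - √(340² + (-701)²)/5 = -174498 - √(115600 + 491401)/5 = -174498 - √607001/5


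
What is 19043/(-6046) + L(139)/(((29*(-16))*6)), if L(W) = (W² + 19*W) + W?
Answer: -31106393/2805344 ≈ -11.088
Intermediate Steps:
L(W) = W² + 20*W
19043/(-6046) + L(139)/(((29*(-16))*6)) = 19043/(-6046) + (139*(20 + 139))/(((29*(-16))*6)) = 19043*(-1/6046) + (139*159)/((-464*6)) = -19043/6046 + 22101/(-2784) = -19043/6046 + 22101*(-1/2784) = -19043/6046 - 7367/928 = -31106393/2805344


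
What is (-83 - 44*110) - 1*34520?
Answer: -39443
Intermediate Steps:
(-83 - 44*110) - 1*34520 = (-83 - 4840) - 34520 = -4923 - 34520 = -39443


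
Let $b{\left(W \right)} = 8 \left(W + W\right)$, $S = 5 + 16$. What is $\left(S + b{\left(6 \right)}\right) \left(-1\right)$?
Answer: $-117$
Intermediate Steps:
$S = 21$
$b{\left(W \right)} = 16 W$ ($b{\left(W \right)} = 8 \cdot 2 W = 16 W$)
$\left(S + b{\left(6 \right)}\right) \left(-1\right) = \left(21 + 16 \cdot 6\right) \left(-1\right) = \left(21 + 96\right) \left(-1\right) = 117 \left(-1\right) = -117$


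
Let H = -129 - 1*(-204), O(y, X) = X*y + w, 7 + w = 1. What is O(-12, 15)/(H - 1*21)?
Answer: -31/9 ≈ -3.4444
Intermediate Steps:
w = -6 (w = -7 + 1 = -6)
O(y, X) = -6 + X*y (O(y, X) = X*y - 6 = -6 + X*y)
H = 75 (H = -129 + 204 = 75)
O(-12, 15)/(H - 1*21) = (-6 + 15*(-12))/(75 - 1*21) = (-6 - 180)/(75 - 21) = -186/54 = -186*1/54 = -31/9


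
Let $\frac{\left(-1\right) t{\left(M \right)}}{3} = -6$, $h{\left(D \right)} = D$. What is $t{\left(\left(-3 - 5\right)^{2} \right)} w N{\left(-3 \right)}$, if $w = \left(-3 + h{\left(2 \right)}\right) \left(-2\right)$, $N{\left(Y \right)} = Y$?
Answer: $-108$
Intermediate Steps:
$t{\left(M \right)} = 18$ ($t{\left(M \right)} = \left(-3\right) \left(-6\right) = 18$)
$w = 2$ ($w = \left(-3 + 2\right) \left(-2\right) = \left(-1\right) \left(-2\right) = 2$)
$t{\left(\left(-3 - 5\right)^{2} \right)} w N{\left(-3 \right)} = 18 \cdot 2 \left(-3\right) = 36 \left(-3\right) = -108$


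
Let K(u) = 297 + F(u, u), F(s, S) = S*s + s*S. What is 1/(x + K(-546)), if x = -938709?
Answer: -1/342180 ≈ -2.9224e-6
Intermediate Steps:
F(s, S) = 2*S*s (F(s, S) = S*s + S*s = 2*S*s)
K(u) = 297 + 2*u**2 (K(u) = 297 + 2*u*u = 297 + 2*u**2)
1/(x + K(-546)) = 1/(-938709 + (297 + 2*(-546)**2)) = 1/(-938709 + (297 + 2*298116)) = 1/(-938709 + (297 + 596232)) = 1/(-938709 + 596529) = 1/(-342180) = -1/342180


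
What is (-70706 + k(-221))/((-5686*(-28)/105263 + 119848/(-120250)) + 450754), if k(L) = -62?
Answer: -223943137769000/1426398663754369 ≈ -0.15700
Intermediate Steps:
(-70706 + k(-221))/((-5686*(-28)/105263 + 119848/(-120250)) + 450754) = (-70706 - 62)/((-5686*(-28)/105263 + 119848/(-120250)) + 450754) = -70768/((159208*(1/105263) + 119848*(-1/120250)) + 450754) = -70768/((159208/105263 - 59924/60125) + 450754) = -70768/(3264600988/6328937875 + 450754) = -70768/2852797327508738/6328937875 = -70768*6328937875/2852797327508738 = -223943137769000/1426398663754369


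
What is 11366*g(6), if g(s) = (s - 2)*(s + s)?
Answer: 545568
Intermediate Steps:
g(s) = 2*s*(-2 + s) (g(s) = (-2 + s)*(2*s) = 2*s*(-2 + s))
11366*g(6) = 11366*(2*6*(-2 + 6)) = 11366*(2*6*4) = 11366*48 = 545568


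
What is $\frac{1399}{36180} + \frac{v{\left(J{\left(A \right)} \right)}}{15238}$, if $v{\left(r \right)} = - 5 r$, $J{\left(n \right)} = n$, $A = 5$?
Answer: $\frac{10206731}{275655420} \approx 0.037027$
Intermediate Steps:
$\frac{1399}{36180} + \frac{v{\left(J{\left(A \right)} \right)}}{15238} = \frac{1399}{36180} + \frac{\left(-5\right) 5}{15238} = 1399 \cdot \frac{1}{36180} - \frac{25}{15238} = \frac{1399}{36180} - \frac{25}{15238} = \frac{10206731}{275655420}$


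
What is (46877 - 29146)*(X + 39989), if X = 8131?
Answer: 853215720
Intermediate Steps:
(46877 - 29146)*(X + 39989) = (46877 - 29146)*(8131 + 39989) = 17731*48120 = 853215720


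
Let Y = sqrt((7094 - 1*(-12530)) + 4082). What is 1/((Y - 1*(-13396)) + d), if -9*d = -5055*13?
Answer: 186279/3855327295 - 27*sqrt(2634)/3855327295 ≈ 4.7958e-5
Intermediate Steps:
Y = 3*sqrt(2634) (Y = sqrt((7094 + 12530) + 4082) = sqrt(19624 + 4082) = sqrt(23706) = 3*sqrt(2634) ≈ 153.97)
d = 21905/3 (d = -(-1685)*13/3 = -1/9*(-65715) = 21905/3 ≈ 7301.7)
1/((Y - 1*(-13396)) + d) = 1/((3*sqrt(2634) - 1*(-13396)) + 21905/3) = 1/((3*sqrt(2634) + 13396) + 21905/3) = 1/((13396 + 3*sqrt(2634)) + 21905/3) = 1/(62093/3 + 3*sqrt(2634))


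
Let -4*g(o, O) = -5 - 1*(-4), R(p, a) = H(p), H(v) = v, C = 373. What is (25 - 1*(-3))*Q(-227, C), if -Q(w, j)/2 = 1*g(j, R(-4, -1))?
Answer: -14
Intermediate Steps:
R(p, a) = p
g(o, O) = ¼ (g(o, O) = -(-5 - 1*(-4))/4 = -(-5 + 4)/4 = -¼*(-1) = ¼)
Q(w, j) = -½ (Q(w, j) = -2/4 = -2*¼ = -½)
(25 - 1*(-3))*Q(-227, C) = (25 - 1*(-3))*(-½) = (25 + 3)*(-½) = 28*(-½) = -14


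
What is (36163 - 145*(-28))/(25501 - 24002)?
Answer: 40223/1499 ≈ 26.833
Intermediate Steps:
(36163 - 145*(-28))/(25501 - 24002) = (36163 + 4060)/1499 = 40223*(1/1499) = 40223/1499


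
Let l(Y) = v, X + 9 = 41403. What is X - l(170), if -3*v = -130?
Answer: 124052/3 ≈ 41351.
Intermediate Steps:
X = 41394 (X = -9 + 41403 = 41394)
v = 130/3 (v = -⅓*(-130) = 130/3 ≈ 43.333)
l(Y) = 130/3
X - l(170) = 41394 - 1*130/3 = 41394 - 130/3 = 124052/3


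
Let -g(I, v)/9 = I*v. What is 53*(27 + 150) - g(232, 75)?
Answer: 165981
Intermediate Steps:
g(I, v) = -9*I*v
53*(27 + 150) - g(232, 75) = 53*(27 + 150) - (-9)*232*75 = 53*177 - 1*(-156600) = 9381 + 156600 = 165981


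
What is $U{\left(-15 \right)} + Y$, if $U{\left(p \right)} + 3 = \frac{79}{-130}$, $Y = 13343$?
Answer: $\frac{1734121}{130} \approx 13339.0$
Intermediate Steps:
$U{\left(p \right)} = - \frac{469}{130}$ ($U{\left(p \right)} = -3 + \frac{79}{-130} = -3 + 79 \left(- \frac{1}{130}\right) = -3 - \frac{79}{130} = - \frac{469}{130}$)
$U{\left(-15 \right)} + Y = - \frac{469}{130} + 13343 = \frac{1734121}{130}$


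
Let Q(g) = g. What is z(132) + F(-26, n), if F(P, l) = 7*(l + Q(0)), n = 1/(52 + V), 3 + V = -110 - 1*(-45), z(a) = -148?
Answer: -2375/16 ≈ -148.44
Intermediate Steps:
V = -68 (V = -3 + (-110 - 1*(-45)) = -3 + (-110 + 45) = -3 - 65 = -68)
n = -1/16 (n = 1/(52 - 68) = 1/(-16) = -1/16 ≈ -0.062500)
F(P, l) = 7*l (F(P, l) = 7*(l + 0) = 7*l)
z(132) + F(-26, n) = -148 + 7*(-1/16) = -148 - 7/16 = -2375/16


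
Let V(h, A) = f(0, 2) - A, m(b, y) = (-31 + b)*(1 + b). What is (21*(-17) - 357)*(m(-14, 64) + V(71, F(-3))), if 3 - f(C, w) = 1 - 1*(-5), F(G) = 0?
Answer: -415548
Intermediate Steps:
m(b, y) = (1 + b)*(-31 + b)
f(C, w) = -3 (f(C, w) = 3 - (1 - 1*(-5)) = 3 - (1 + 5) = 3 - 1*6 = 3 - 6 = -3)
V(h, A) = -3 - A
(21*(-17) - 357)*(m(-14, 64) + V(71, F(-3))) = (21*(-17) - 357)*((-31 + (-14)² - 30*(-14)) + (-3 - 1*0)) = (-357 - 357)*((-31 + 196 + 420) + (-3 + 0)) = -714*(585 - 3) = -714*582 = -415548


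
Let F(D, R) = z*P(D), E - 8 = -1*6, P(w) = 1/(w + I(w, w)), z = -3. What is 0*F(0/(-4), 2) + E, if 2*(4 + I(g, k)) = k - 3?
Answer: 2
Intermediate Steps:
I(g, k) = -11/2 + k/2 (I(g, k) = -4 + (k - 3)/2 = -4 + (-3 + k)/2 = -4 + (-3/2 + k/2) = -11/2 + k/2)
P(w) = 1/(-11/2 + 3*w/2) (P(w) = 1/(w + (-11/2 + w/2)) = 1/(-11/2 + 3*w/2))
E = 2 (E = 8 - 1*6 = 8 - 6 = 2)
F(D, R) = -6/(-11 + 3*D)
0*F(0/(-4), 2) + E = 0*(-6/(-11 + 3*(0/(-4)))) + 2 = 0*(-6/(-11 + 3*(0*(-¼)))) + 2 = 0*(-6/(-11 + 3*0)) + 2 = 0*(-6/(-11 + 0)) + 2 = 0*(-6/(-11)) + 2 = 0*(-6*(-1/11)) + 2 = 0*(6/11) + 2 = 0 + 2 = 2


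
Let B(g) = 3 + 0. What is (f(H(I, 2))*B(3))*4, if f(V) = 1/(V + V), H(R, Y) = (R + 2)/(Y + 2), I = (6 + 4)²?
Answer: 4/17 ≈ 0.23529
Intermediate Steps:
I = 100 (I = 10² = 100)
H(R, Y) = (2 + R)/(2 + Y)
B(g) = 3
f(V) = 1/(2*V)
(f(H(I, 2))*B(3))*4 = ((1/(2*(((2 + 100)/(2 + 2)))))*3)*4 = ((1/(2*((102/4))))*3)*4 = ((1/(2*(((¼)*102))))*3)*4 = ((1/(2*(51/2)))*3)*4 = (((½)*(2/51))*3)*4 = ((1/51)*3)*4 = (1/17)*4 = 4/17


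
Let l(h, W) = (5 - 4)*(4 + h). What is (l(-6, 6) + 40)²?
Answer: 1444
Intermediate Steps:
l(h, W) = 4 + h (l(h, W) = 1*(4 + h) = 4 + h)
(l(-6, 6) + 40)² = ((4 - 6) + 40)² = (-2 + 40)² = 38² = 1444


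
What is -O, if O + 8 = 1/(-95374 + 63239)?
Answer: 257081/32135 ≈ 8.0000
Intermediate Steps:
O = -257081/32135 (O = -8 + 1/(-95374 + 63239) = -8 + 1/(-32135) = -8 - 1/32135 = -257081/32135 ≈ -8.0000)
-O = -1*(-257081/32135) = 257081/32135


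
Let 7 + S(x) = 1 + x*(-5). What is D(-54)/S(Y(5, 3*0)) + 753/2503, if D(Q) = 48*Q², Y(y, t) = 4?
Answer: -175160163/32539 ≈ -5383.1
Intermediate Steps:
S(x) = -6 - 5*x (S(x) = -7 + (1 + x*(-5)) = -7 + (1 - 5*x) = -6 - 5*x)
D(-54)/S(Y(5, 3*0)) + 753/2503 = (48*(-54)²)/(-6 - 5*4) + 753/2503 = (48*2916)/(-6 - 20) + 753*(1/2503) = 139968/(-26) + 753/2503 = 139968*(-1/26) + 753/2503 = -69984/13 + 753/2503 = -175160163/32539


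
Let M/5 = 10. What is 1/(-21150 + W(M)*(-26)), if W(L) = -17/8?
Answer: -4/84379 ≈ -4.7405e-5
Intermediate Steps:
M = 50 (M = 5*10 = 50)
W(L) = -17/8 (W(L) = -17*1/8 = -17/8)
1/(-21150 + W(M)*(-26)) = 1/(-21150 - 17/8*(-26)) = 1/(-21150 + 221/4) = 1/(-84379/4) = -4/84379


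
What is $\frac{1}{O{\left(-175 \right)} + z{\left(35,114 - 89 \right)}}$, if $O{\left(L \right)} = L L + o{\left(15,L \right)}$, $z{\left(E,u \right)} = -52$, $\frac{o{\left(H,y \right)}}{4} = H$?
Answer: $\frac{1}{30633} \approx 3.2645 \cdot 10^{-5}$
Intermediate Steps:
$o{\left(H,y \right)} = 4 H$
$O{\left(L \right)} = 60 + L^{2}$ ($O{\left(L \right)} = L L + 4 \cdot 15 = L^{2} + 60 = 60 + L^{2}$)
$\frac{1}{O{\left(-175 \right)} + z{\left(35,114 - 89 \right)}} = \frac{1}{\left(60 + \left(-175\right)^{2}\right) - 52} = \frac{1}{\left(60 + 30625\right) - 52} = \frac{1}{30685 - 52} = \frac{1}{30633}$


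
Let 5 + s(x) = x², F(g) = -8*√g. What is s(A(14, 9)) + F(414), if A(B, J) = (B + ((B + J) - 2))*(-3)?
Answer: 11020 - 24*√46 ≈ 10857.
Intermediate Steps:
A(B, J) = 6 - 6*B - 3*J (A(B, J) = (B + (-2 + B + J))*(-3) = (-2 + J + 2*B)*(-3) = 6 - 6*B - 3*J)
s(x) = -5 + x²
s(A(14, 9)) + F(414) = (-5 + (6 - 6*14 - 3*9)²) - 24*√46 = (-5 + (6 - 84 - 27)²) - 24*√46 = (-5 + (-105)²) - 24*√46 = (-5 + 11025) - 24*√46 = 11020 - 24*√46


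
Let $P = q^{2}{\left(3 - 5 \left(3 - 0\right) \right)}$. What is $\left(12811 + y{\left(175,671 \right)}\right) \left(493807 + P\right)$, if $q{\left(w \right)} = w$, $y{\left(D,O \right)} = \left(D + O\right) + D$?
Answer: $6832330232$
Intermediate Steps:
$y{\left(D,O \right)} = O + 2 D$
$P = 144$ ($P = \left(3 - 5 \left(3 - 0\right)\right)^{2} = \left(3 - 5 \left(3 + 0\right)\right)^{2} = \left(3 - 15\right)^{2} = \left(-12\right)^{2} = 144$)
$\left(12811 + y{\left(175,671 \right)}\right) \left(493807 + P\right) = \left(12811 + \left(671 + 2 \cdot 175\right)\right) \left(493807 + 144\right) = \left(12811 + \left(671 + 350\right)\right) 493951 = \left(12811 + 1021\right) 493951 = 13832 \cdot 493951 = 6832330232$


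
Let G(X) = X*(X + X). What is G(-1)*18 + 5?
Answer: 41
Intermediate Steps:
G(X) = 2*X² (G(X) = X*(2*X) = 2*X²)
G(-1)*18 + 5 = (2*(-1)²)*18 + 5 = (2*1)*18 + 5 = 2*18 + 5 = 36 + 5 = 41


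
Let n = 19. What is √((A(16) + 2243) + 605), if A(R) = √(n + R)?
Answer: √(2848 + √35) ≈ 53.422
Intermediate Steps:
A(R) = √(19 + R)
√((A(16) + 2243) + 605) = √((√(19 + 16) + 2243) + 605) = √((√35 + 2243) + 605) = √((2243 + √35) + 605) = √(2848 + √35)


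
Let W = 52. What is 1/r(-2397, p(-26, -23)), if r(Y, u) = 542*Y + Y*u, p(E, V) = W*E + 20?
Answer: 1/1893630 ≈ 5.2809e-7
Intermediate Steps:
p(E, V) = 20 + 52*E (p(E, V) = 52*E + 20 = 20 + 52*E)
1/r(-2397, p(-26, -23)) = 1/(-2397*(542 + (20 + 52*(-26)))) = 1/(-2397*(542 + (20 - 1352))) = 1/(-2397*(542 - 1332)) = 1/(-2397*(-790)) = 1/1893630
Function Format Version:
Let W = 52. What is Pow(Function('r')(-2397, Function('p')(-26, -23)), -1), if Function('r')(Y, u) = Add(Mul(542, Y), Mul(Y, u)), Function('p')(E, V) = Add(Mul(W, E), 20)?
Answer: Rational(1, 1893630) ≈ 5.2809e-7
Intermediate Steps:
Function('p')(E, V) = Add(20, Mul(52, E)) (Function('p')(E, V) = Add(Mul(52, E), 20) = Add(20, Mul(52, E)))
Pow(Function('r')(-2397, Function('p')(-26, -23)), -1) = Pow(Mul(-2397, Add(542, Add(20, Mul(52, -26)))), -1) = Pow(Mul(-2397, Add(542, Add(20, -1352))), -1) = Pow(Mul(-2397, Add(542, -1332)), -1) = Pow(Mul(-2397, -790), -1) = Pow(1893630, -1) = Rational(1, 1893630)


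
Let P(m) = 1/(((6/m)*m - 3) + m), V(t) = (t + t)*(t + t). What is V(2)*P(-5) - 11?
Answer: -19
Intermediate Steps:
V(t) = 4*t² (V(t) = (2*t)*(2*t) = 4*t²)
P(m) = 1/(3 + m) (P(m) = 1/((6 - 3) + m) = 1/(3 + m))
V(2)*P(-5) - 11 = (4*2²)/(3 - 5) - 11 = (4*4)/(-2) - 11 = 16*(-½) - 11 = -8 - 11 = -19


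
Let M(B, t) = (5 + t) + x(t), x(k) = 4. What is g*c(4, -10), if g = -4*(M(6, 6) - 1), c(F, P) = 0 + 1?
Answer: -56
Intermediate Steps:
c(F, P) = 1
M(B, t) = 9 + t (M(B, t) = (5 + t) + 4 = 9 + t)
g = -56 (g = -4*((9 + 6) - 1) = -4*(15 - 1) = -4*14 = -56)
g*c(4, -10) = -56*1 = -56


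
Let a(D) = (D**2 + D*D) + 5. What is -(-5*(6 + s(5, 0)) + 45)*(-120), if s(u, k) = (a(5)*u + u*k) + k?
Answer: -163200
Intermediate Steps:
a(D) = 5 + 2*D**2 (a(D) = (D**2 + D**2) + 5 = 2*D**2 + 5 = 5 + 2*D**2)
s(u, k) = k + 55*u + k*u (s(u, k) = ((5 + 2*5**2)*u + u*k) + k = ((5 + 2*25)*u + k*u) + k = ((5 + 50)*u + k*u) + k = (55*u + k*u) + k = k + 55*u + k*u)
-(-5*(6 + s(5, 0)) + 45)*(-120) = -(-5*(6 + (0 + 55*5 + 0*5)) + 45)*(-120) = -(-5*(6 + (0 + 275 + 0)) + 45)*(-120) = -(-5*(6 + 275) + 45)*(-120) = -(-5*281 + 45)*(-120) = -(-1405 + 45)*(-120) = -(-1360)*(-120) = -1*163200 = -163200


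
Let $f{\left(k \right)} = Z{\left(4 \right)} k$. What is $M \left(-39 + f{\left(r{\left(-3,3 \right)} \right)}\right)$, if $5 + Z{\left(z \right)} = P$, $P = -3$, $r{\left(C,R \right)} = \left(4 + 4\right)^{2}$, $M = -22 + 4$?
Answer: $9918$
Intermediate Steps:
$M = -18$
$r{\left(C,R \right)} = 64$ ($r{\left(C,R \right)} = 8^{2} = 64$)
$Z{\left(z \right)} = -8$ ($Z{\left(z \right)} = -5 - 3 = -8$)
$f{\left(k \right)} = - 8 k$
$M \left(-39 + f{\left(r{\left(-3,3 \right)} \right)}\right) = - 18 \left(-39 - 512\right) = \left(-18\right) \left(-551\right) = 9918$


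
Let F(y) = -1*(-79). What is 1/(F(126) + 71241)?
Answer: 1/71320 ≈ 1.4021e-5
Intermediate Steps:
F(y) = 79
1/(F(126) + 71241) = 1/(79 + 71241) = 1/71320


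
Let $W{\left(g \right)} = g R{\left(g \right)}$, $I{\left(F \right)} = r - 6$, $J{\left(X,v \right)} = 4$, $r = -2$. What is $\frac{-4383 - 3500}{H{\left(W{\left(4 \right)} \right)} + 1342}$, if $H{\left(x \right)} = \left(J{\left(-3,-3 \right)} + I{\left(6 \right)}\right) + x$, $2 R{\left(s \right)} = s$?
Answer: $- \frac{7883}{1346} \approx -5.8566$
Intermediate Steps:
$R{\left(s \right)} = \frac{s}{2}$
$I{\left(F \right)} = -8$ ($I{\left(F \right)} = -2 - 6 = -8$)
$W{\left(g \right)} = \frac{g^{2}}{2}$ ($W{\left(g \right)} = g \frac{g}{2} = \frac{g^{2}}{2}$)
$H{\left(x \right)} = -4 + x$ ($H{\left(x \right)} = \left(4 - 8\right) + x = -4 + x$)
$\frac{-4383 - 3500}{H{\left(W{\left(4 \right)} \right)} + 1342} = \frac{-4383 - 3500}{\left(-4 + \frac{4^{2}}{2}\right) + 1342} = - \frac{7883}{\left(-4 + \frac{1}{2} \cdot 16\right) + 1342} = - \frac{7883}{\left(-4 + 8\right) + 1342} = - \frac{7883}{4 + 1342} = - \frac{7883}{1346}$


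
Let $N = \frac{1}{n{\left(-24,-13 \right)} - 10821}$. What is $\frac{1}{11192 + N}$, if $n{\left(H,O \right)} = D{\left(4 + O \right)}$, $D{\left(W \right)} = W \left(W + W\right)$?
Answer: $\frac{10659}{119295527} \approx 8.935 \cdot 10^{-5}$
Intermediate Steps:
$D{\left(W \right)} = 2 W^{2}$ ($D{\left(W \right)} = W 2 W = 2 W^{2}$)
$n{\left(H,O \right)} = 2 \left(4 + O\right)^{2}$
$N = - \frac{1}{10659}$ ($N = \frac{1}{2 \left(4 - 13\right)^{2} - 10821} = \frac{1}{2 \left(-9\right)^{2} - 10821} = \frac{1}{2 \cdot 81 - 10821} = \frac{1}{162 - 10821} = \frac{1}{-10659} = - \frac{1}{10659} \approx -9.3817 \cdot 10^{-5}$)
$\frac{1}{11192 + N} = \frac{1}{11192 - \frac{1}{10659}} = \frac{1}{\frac{119295527}{10659}} = \frac{10659}{119295527}$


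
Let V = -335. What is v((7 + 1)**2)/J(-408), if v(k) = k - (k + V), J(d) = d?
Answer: -335/408 ≈ -0.82108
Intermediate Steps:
v(k) = 335 (v(k) = k - (k - 335) = k - (-335 + k) = k + (335 - k) = 335)
v((7 + 1)**2)/J(-408) = 335/(-408) = 335*(-1/408) = -335/408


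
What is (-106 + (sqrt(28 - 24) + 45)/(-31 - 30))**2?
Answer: 42419169/3721 ≈ 11400.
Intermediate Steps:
(-106 + (sqrt(28 - 24) + 45)/(-31 - 30))**2 = (-106 + (sqrt(4) + 45)/(-61))**2 = (-106 + (2 + 45)*(-1/61))**2 = (-106 + 47*(-1/61))**2 = (-106 - 47/61)**2 = (-6513/61)**2 = 42419169/3721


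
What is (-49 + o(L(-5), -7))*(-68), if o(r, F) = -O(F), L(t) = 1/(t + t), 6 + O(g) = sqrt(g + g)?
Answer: 2924 + 68*I*sqrt(14) ≈ 2924.0 + 254.43*I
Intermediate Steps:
O(g) = -6 + sqrt(2)*sqrt(g) (O(g) = -6 + sqrt(g + g) = -6 + sqrt(2*g) = -6 + sqrt(2)*sqrt(g))
L(t) = 1/(2*t)
o(r, F) = 6 - sqrt(2)*sqrt(F) (o(r, F) = -(-6 + sqrt(2)*sqrt(F)) = 6 - sqrt(2)*sqrt(F))
(-49 + o(L(-5), -7))*(-68) = (-49 + (6 - sqrt(2)*sqrt(-7)))*(-68) = (-49 + (6 - sqrt(2)*I*sqrt(7)))*(-68) = (-49 + (6 - I*sqrt(14)))*(-68) = (-43 - I*sqrt(14))*(-68) = 2924 + 68*I*sqrt(14)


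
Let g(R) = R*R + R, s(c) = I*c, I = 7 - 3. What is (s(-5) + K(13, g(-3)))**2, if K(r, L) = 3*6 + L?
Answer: 16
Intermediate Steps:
I = 4
s(c) = 4*c
g(R) = R + R**2 (g(R) = R**2 + R = R + R**2)
K(r, L) = 18 + L
(s(-5) + K(13, g(-3)))**2 = (4*(-5) + (18 - 3*(1 - 3)))**2 = (-20 + (18 - 3*(-2)))**2 = (-20 + (18 + 6))**2 = (-20 + 24)**2 = 4**2 = 16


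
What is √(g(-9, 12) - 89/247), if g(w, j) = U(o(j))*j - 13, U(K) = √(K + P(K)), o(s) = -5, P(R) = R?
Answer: 2*√(-203775 + 183027*I*√10)/247 ≈ 3.6654 + 5.1764*I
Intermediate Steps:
U(K) = √2*√K (U(K) = √(K + K) = √(2*K) = √2*√K)
g(w, j) = -13 + I*j*√10 (g(w, j) = (√2*√(-5))*j - 13 = (√2*(I*√5))*j - 13 = (I*√10)*j - 13 = I*j*√10 - 13 = -13 + I*j*√10)
√(g(-9, 12) - 89/247) = √((-13 + I*12*√10) - 89/247) = √((-13 + 12*I*√10) - 89*1/247) = √((-13 + 12*I*√10) - 89/247) = √(-3300/247 + 12*I*√10)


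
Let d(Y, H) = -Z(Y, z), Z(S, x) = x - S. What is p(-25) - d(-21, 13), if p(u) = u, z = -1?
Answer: -5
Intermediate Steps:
d(Y, H) = 1 + Y (d(Y, H) = -(-1 - Y) = 1 + Y)
p(-25) - d(-21, 13) = -25 - (1 - 21) = -25 - 1*(-20) = -25 + 20 = -5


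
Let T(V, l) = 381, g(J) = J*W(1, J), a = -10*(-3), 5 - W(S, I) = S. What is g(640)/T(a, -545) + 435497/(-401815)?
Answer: 862722043/153091515 ≈ 5.6353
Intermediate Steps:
W(S, I) = 5 - S
a = 30
g(J) = 4*J (g(J) = J*(5 - 1*1) = J*(5 - 1) = J*4 = 4*J)
g(640)/T(a, -545) + 435497/(-401815) = (4*640)/381 + 435497/(-401815) = 2560*(1/381) + 435497*(-1/401815) = 2560/381 - 435497/401815 = 862722043/153091515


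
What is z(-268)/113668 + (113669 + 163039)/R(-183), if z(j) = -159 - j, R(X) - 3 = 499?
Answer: 15726449831/28530668 ≈ 551.21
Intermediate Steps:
R(X) = 502 (R(X) = 3 + 499 = 502)
z(-268)/113668 + (113669 + 163039)/R(-183) = (-159 - 1*(-268))/113668 + (113669 + 163039)/502 = (-159 + 268)*(1/113668) + 276708*(1/502) = 109*(1/113668) + 138354/251 = 109/113668 + 138354/251 = 15726449831/28530668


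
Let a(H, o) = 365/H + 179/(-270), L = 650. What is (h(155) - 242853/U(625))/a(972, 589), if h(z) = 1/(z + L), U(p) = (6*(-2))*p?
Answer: -3167167473/28114625 ≈ -112.65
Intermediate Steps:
U(p) = -12*p
h(z) = 1/(650 + z) (h(z) = 1/(z + 650) = 1/(650 + z))
a(H, o) = -179/270 + 365/H (a(H, o) = 365/H + 179*(-1/270) = 365/H - 179/270 = -179/270 + 365/H)
(h(155) - 242853/U(625))/a(972, 589) = (1/(650 + 155) - 242853/((-12*625)))/(-179/270 + 365/972) = (1/805 - 242853/(-7500))/(-179/270 + 365*(1/972)) = (1/805 - 242853*(-1)/7500)/(-179/270 + 365/972) = (1/805 - 1*(-80951/2500))/(-1397/4860) = (1/805 + 80951/2500)*(-4860/1397) = (13033611/402500)*(-4860/1397) = -3167167473/28114625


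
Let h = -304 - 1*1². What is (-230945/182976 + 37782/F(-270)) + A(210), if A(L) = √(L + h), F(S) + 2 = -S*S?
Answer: -11874775811/6669658176 + I*√95 ≈ -1.7804 + 9.7468*I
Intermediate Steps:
F(S) = -2 - S² (F(S) = -2 - S*S = -2 - S²)
h = -305 (h = -304 - 1*1 = -304 - 1 = -305)
A(L) = √(-305 + L) (A(L) = √(L - 305) = √(-305 + L))
(-230945/182976 + 37782/F(-270)) + A(210) = (-230945/182976 + 37782/(-2 - 1*(-270)²)) + √(-305 + 210) = (-230945*1/182976 + 37782/(-2 - 1*72900)) + √(-95) = (-230945/182976 + 37782/(-2 - 72900)) + I*√95 = (-230945/182976 + 37782/(-72902)) + I*√95 = (-230945/182976 + 37782*(-1/72902)) + I*√95 = (-230945/182976 - 18891/36451) + I*√95 = -11874775811/6669658176 + I*√95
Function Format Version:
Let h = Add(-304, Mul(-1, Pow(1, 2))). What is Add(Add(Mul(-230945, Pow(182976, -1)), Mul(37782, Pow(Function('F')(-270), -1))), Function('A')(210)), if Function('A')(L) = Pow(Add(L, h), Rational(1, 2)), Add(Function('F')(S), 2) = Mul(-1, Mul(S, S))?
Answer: Add(Rational(-11874775811, 6669658176), Mul(I, Pow(95, Rational(1, 2)))) ≈ Add(-1.7804, Mul(9.7468, I))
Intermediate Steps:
Function('F')(S) = Add(-2, Mul(-1, Pow(S, 2))) (Function('F')(S) = Add(-2, Mul(-1, Mul(S, S))) = Add(-2, Mul(-1, Pow(S, 2))))
h = -305 (h = Add(-304, Mul(-1, 1)) = Add(-304, -1) = -305)
Function('A')(L) = Pow(Add(-305, L), Rational(1, 2)) (Function('A')(L) = Pow(Add(L, -305), Rational(1, 2)) = Pow(Add(-305, L), Rational(1, 2)))
Add(Add(Mul(-230945, Pow(182976, -1)), Mul(37782, Pow(Function('F')(-270), -1))), Function('A')(210)) = Add(Add(Mul(-230945, Pow(182976, -1)), Mul(37782, Pow(Add(-2, Mul(-1, Pow(-270, 2))), -1))), Pow(Add(-305, 210), Rational(1, 2))) = Add(Add(Mul(-230945, Rational(1, 182976)), Mul(37782, Pow(Add(-2, Mul(-1, 72900)), -1))), Pow(-95, Rational(1, 2))) = Add(Add(Rational(-230945, 182976), Mul(37782, Pow(Add(-2, -72900), -1))), Mul(I, Pow(95, Rational(1, 2)))) = Add(Add(Rational(-230945, 182976), Mul(37782, Pow(-72902, -1))), Mul(I, Pow(95, Rational(1, 2)))) = Add(Add(Rational(-230945, 182976), Mul(37782, Rational(-1, 72902))), Mul(I, Pow(95, Rational(1, 2)))) = Add(Add(Rational(-230945, 182976), Rational(-18891, 36451)), Mul(I, Pow(95, Rational(1, 2)))) = Add(Rational(-11874775811, 6669658176), Mul(I, Pow(95, Rational(1, 2))))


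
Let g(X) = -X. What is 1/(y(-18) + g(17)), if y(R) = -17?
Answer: -1/34 ≈ -0.029412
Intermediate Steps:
1/(y(-18) + g(17)) = 1/(-17 - 1*17) = 1/(-17 - 17) = 1/(-34) = -1/34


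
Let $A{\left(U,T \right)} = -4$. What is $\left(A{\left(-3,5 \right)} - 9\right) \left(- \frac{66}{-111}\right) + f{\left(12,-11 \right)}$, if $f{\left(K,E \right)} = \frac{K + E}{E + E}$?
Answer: $- \frac{6329}{814} \approx -7.7752$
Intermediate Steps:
$f{\left(K,E \right)} = \frac{E + K}{2 E}$
$\left(A{\left(-3,5 \right)} - 9\right) \left(- \frac{66}{-111}\right) + f{\left(12,-11 \right)} = \left(-4 - 9\right) \left(- \frac{66}{-111}\right) + \frac{-11 + 12}{2 \left(-11\right)} = - 13 \left(\left(-66\right) \left(- \frac{1}{111}\right)\right) + \frac{1}{2} \left(- \frac{1}{11}\right) 1 = \left(-13\right) \frac{22}{37} - \frac{1}{22} = - \frac{286}{37} - \frac{1}{22} = - \frac{6329}{814}$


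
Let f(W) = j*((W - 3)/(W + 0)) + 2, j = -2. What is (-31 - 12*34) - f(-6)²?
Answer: -440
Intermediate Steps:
f(W) = 2 - 2*(-3 + W)/W (f(W) = -2*(W - 3)/(W + 0) + 2 = -2*(-3 + W)/W + 2 = 2 - 2*(-3 + W)/W)
(-31 - 12*34) - f(-6)² = (-31 - 12*34) - (6/(-6))² = (-31 - 408) - (6*(-⅙))² = -439 - 1*(-1)² = -439 - 1*1 = -439 - 1 = -440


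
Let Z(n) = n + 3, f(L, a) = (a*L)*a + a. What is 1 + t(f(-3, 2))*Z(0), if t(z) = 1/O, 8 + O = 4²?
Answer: 11/8 ≈ 1.3750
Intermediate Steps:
f(L, a) = a + L*a² (f(L, a) = (L*a)*a + a = L*a² + a = a + L*a²)
O = 8 (O = -8 + 4² = -8 + 16 = 8)
Z(n) = 3 + n
t(z) = ⅛ (t(z) = 1/8 = ⅛)
1 + t(f(-3, 2))*Z(0) = 1 + (3 + 0)/8 = 1 + (⅛)*3 = 1 + 3/8 = 11/8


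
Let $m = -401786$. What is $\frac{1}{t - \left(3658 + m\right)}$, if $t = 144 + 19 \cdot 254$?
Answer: $\frac{1}{403098} \approx 2.4808 \cdot 10^{-6}$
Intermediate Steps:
$t = 4970$ ($t = 144 + 4826 = 4970$)
$\frac{1}{t - \left(3658 + m\right)} = \frac{1}{4970 + \left(\left(\left(-20\right) 195 + 242\right) - -401786\right)} = \frac{1}{4970 + \left(\left(-3900 + 242\right) + 401786\right)} = \frac{1}{4970 + \left(-3658 + 401786\right)} = \frac{1}{4970 + 398128} = \frac{1}{403098}$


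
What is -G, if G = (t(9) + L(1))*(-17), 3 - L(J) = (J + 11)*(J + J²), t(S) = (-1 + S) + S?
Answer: -68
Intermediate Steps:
t(S) = -1 + 2*S
L(J) = 3 - (11 + J)*(J + J²) (L(J) = 3 - (J + 11)*(J + J²) = 3 - (11 + J)*(J + J²))
G = 68 (G = ((-1 + 2*9) + (3 - 1*1³ - 12*1² - 11*1))*(-17) = ((-1 + 18) + (3 - 1*1 - 12*1 - 11))*(-17) = (17 + (3 - 1 - 12 - 11))*(-17) = (17 - 21)*(-17) = -4*(-17) = 68)
-G = -1*68 = -68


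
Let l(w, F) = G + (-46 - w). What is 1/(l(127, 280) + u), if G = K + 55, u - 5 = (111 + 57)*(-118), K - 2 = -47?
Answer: -1/19982 ≈ -5.0045e-5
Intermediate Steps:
K = -45 (K = 2 - 47 = -45)
u = -19819 (u = 5 + (111 + 57)*(-118) = 5 + 168*(-118) = 5 - 19824 = -19819)
G = 10 (G = -45 + 55 = 10)
l(w, F) = -36 - w (l(w, F) = 10 + (-46 - w) = -36 - w)
1/(l(127, 280) + u) = 1/((-36 - 1*127) - 19819) = 1/((-36 - 127) - 19819) = 1/(-163 - 19819) = 1/(-19982) = -1/19982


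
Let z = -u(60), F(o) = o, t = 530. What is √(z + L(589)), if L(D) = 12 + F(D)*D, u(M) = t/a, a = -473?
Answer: √77619223847/473 ≈ 589.01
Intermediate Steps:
u(M) = -530/473 (u(M) = 530/(-473) = 530*(-1/473) = -530/473)
L(D) = 12 + D² (L(D) = 12 + D*D = 12 + D²)
z = 530/473 (z = -1*(-530/473) = 530/473 ≈ 1.1205)
√(z + L(589)) = √(530/473 + (12 + 589²)) = √(530/473 + (12 + 346921)) = √(530/473 + 346933) = √(164099839/473) = √77619223847/473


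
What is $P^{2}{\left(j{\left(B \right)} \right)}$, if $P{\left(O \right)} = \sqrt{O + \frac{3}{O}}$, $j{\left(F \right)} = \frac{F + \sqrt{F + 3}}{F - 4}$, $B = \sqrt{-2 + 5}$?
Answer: $- \frac{\left(\sqrt{3} + \sqrt{3 + \sqrt{3}}\right)^{2} + 3 \left(4 - \sqrt{3}\right)^{2}}{\left(4 - \sqrt{3}\right) \left(\sqrt{3} + \sqrt{3 + \sqrt{3}}\right)} \approx -3.4641$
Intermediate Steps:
$B = \sqrt{3} \approx 1.732$
$j{\left(F \right)} = \frac{F + \sqrt{3 + F}}{-4 + F}$
$P^{2}{\left(j{\left(B \right)} \right)} = \left(\sqrt{\frac{\sqrt{3} + \sqrt{3 + \sqrt{3}}}{-4 + \sqrt{3}} + \frac{3}{\frac{1}{-4 + \sqrt{3}} \left(\sqrt{3} + \sqrt{3 + \sqrt{3}}\right)}}\right)^{2} = \left(\sqrt{\frac{\sqrt{3} + \sqrt{3 + \sqrt{3}}}{-4 + \sqrt{3}} + 3 \frac{-4 + \sqrt{3}}{\sqrt{3} + \sqrt{3 + \sqrt{3}}}}\right)^{2} = \left(\sqrt{\frac{\sqrt{3} + \sqrt{3 + \sqrt{3}}}{-4 + \sqrt{3}} + \frac{3 \left(-4 + \sqrt{3}\right)}{\sqrt{3} + \sqrt{3 + \sqrt{3}}}}\right)^{2} = \frac{\sqrt{3} + \sqrt{3 + \sqrt{3}}}{-4 + \sqrt{3}} + \frac{3 \left(-4 + \sqrt{3}\right)}{\sqrt{3} + \sqrt{3 + \sqrt{3}}}$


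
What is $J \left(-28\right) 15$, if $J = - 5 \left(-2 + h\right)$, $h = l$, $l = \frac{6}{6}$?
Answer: $-2100$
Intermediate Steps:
$l = 1$ ($l = 6 \cdot \frac{1}{6} = 1$)
$h = 1$
$J = 5$ ($J = - 5 \left(-2 + 1\right) = \left(-5\right) \left(-1\right) = 5$)
$J \left(-28\right) 15 = 5 \left(-28\right) 15 = \left(-140\right) 15 = -2100$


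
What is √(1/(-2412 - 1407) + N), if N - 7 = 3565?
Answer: √52096762473/3819 ≈ 59.766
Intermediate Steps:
N = 3572 (N = 7 + 3565 = 3572)
√(1/(-2412 - 1407) + N) = √(1/(-2412 - 1407) + 3572) = √(1/(-3819) + 3572) = √(-1/3819 + 3572) = √(13641467/3819) = √52096762473/3819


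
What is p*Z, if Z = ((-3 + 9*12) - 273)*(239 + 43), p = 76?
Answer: -3600576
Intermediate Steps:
Z = -47376 (Z = ((-3 + 108) - 273)*282 = (105 - 273)*282 = -168*282 = -47376)
p*Z = 76*(-47376) = -3600576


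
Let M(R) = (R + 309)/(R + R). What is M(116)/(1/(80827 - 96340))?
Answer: -6593025/232 ≈ -28418.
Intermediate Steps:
M(R) = (309 + R)/(2*R) (M(R) = (309 + R)/((2*R)) = (309 + R)*(1/(2*R)) = (309 + R)/(2*R))
M(116)/(1/(80827 - 96340)) = ((½)*(309 + 116)/116)/(1/(80827 - 96340)) = ((½)*(1/116)*425)/(1/(-15513)) = 425/(232*(-1/15513)) = (425/232)*(-15513) = -6593025/232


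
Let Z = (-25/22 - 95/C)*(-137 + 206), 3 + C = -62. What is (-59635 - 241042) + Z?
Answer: -85987205/286 ≈ -3.0065e+5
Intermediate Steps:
C = -65 (C = -3 - 62 = -65)
Z = 6417/286 (Z = (-25/22 - 95/(-65))*(-137 + 206) = (-25*1/22 - 95*(-1/65))*69 = (-25/22 + 19/13)*69 = (93/286)*69 = 6417/286 ≈ 22.437)
(-59635 - 241042) + Z = (-59635 - 241042) + 6417/286 = -300677 + 6417/286 = -85987205/286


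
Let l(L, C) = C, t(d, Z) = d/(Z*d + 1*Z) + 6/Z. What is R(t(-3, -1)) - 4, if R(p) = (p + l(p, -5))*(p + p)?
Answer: 367/2 ≈ 183.50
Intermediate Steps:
t(d, Z) = 6/Z + d/(Z + Z*d) (t(d, Z) = d/(Z*d + Z) + 6/Z = d/(Z + Z*d) + 6/Z = 6/Z + d/(Z + Z*d))
R(p) = 2*p*(-5 + p) (R(p) = (p - 5)*(p + p) = (-5 + p)*(2*p) = 2*p*(-5 + p))
R(t(-3, -1)) - 4 = 2*((6 + 7*(-3))/((-1)*(1 - 3)))*(-5 + (6 + 7*(-3))/((-1)*(1 - 3))) - 4 = 2*(-1*(6 - 21)/(-2))*(-5 - 1*(6 - 21)/(-2)) - 4 = 2*(-1*(-½)*(-15))*(-5 - 1*(-½)*(-15)) - 4 = 2*(-15/2)*(-5 - 15/2) - 4 = 2*(-15/2)*(-25/2) - 4 = 375/2 - 4 = 367/2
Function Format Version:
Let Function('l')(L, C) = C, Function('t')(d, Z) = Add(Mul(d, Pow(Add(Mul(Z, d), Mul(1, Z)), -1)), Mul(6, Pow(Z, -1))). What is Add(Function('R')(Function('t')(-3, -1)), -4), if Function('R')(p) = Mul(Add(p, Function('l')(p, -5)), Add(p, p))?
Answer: Rational(367, 2) ≈ 183.50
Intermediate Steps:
Function('t')(d, Z) = Add(Mul(6, Pow(Z, -1)), Mul(d, Pow(Add(Z, Mul(Z, d)), -1))) (Function('t')(d, Z) = Add(Mul(d, Pow(Add(Mul(Z, d), Z), -1)), Mul(6, Pow(Z, -1))) = Add(Mul(d, Pow(Add(Z, Mul(Z, d)), -1)), Mul(6, Pow(Z, -1))) = Add(Mul(6, Pow(Z, -1)), Mul(d, Pow(Add(Z, Mul(Z, d)), -1))))
Function('R')(p) = Mul(2, p, Add(-5, p)) (Function('R')(p) = Mul(Add(p, -5), Add(p, p)) = Mul(Add(-5, p), Mul(2, p)) = Mul(2, p, Add(-5, p)))
Add(Function('R')(Function('t')(-3, -1)), -4) = Add(Mul(2, Mul(Pow(-1, -1), Pow(Add(1, -3), -1), Add(6, Mul(7, -3))), Add(-5, Mul(Pow(-1, -1), Pow(Add(1, -3), -1), Add(6, Mul(7, -3))))), -4) = Add(Mul(2, Mul(-1, Pow(-2, -1), Add(6, -21)), Add(-5, Mul(-1, Pow(-2, -1), Add(6, -21)))), -4) = Add(Mul(2, Mul(-1, Rational(-1, 2), -15), Add(-5, Mul(-1, Rational(-1, 2), -15))), -4) = Add(Mul(2, Rational(-15, 2), Add(-5, Rational(-15, 2))), -4) = Add(Mul(2, Rational(-15, 2), Rational(-25, 2)), -4) = Add(Rational(375, 2), -4) = Rational(367, 2)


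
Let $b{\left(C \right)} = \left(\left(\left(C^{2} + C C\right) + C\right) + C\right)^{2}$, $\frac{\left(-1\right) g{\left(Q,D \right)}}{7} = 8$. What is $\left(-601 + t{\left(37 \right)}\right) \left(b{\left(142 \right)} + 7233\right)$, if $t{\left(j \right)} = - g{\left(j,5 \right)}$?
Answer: $-898891268465$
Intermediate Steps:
$g{\left(Q,D \right)} = -56$ ($g{\left(Q,D \right)} = \left(-7\right) 8 = -56$)
$t{\left(j \right)} = 56$ ($t{\left(j \right)} = \left(-1\right) \left(-56\right) = 56$)
$b{\left(C \right)} = \left(2 C + 2 C^{2}\right)^{2}$ ($b{\left(C \right)} = \left(\left(\left(C^{2} + C^{2}\right) + C\right) + C\right)^{2} = \left(\left(2 C^{2} + C\right) + C\right)^{2} = \left(\left(C + 2 C^{2}\right) + C\right)^{2} = \left(2 C + 2 C^{2}\right)^{2}$)
$\left(-601 + t{\left(37 \right)}\right) \left(b{\left(142 \right)} + 7233\right) = \left(-601 + 56\right) \left(4 \cdot 142^{2} \left(1 + 142\right)^{2} + 7233\right) = - 545 \left(4 \cdot 20164 \cdot 143^{2} + 7233\right) = - 545 \left(4 \cdot 20164 \cdot 20449 + 7233\right) = - 545 \left(1649334544 + 7233\right) = \left(-545\right) 1649341777 = -898891268465$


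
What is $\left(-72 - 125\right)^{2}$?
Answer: $38809$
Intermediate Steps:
$\left(-72 - 125\right)^{2} = \left(-197\right)^{2} = 38809$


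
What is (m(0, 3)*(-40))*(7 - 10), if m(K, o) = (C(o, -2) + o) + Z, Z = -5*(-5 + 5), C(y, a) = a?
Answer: 120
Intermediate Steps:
Z = 0 (Z = -5*0 = 0)
m(K, o) = -2 + o (m(K, o) = (-2 + o) + 0 = -2 + o)
(m(0, 3)*(-40))*(7 - 10) = ((-2 + 3)*(-40))*(7 - 10) = (1*(-40))*(-3) = -40*(-3) = 120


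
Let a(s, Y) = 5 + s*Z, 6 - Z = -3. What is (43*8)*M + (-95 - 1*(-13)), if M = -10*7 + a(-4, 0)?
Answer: -34826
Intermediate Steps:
Z = 9 (Z = 6 - 1*(-3) = 6 + 3 = 9)
a(s, Y) = 5 + 9*s (a(s, Y) = 5 + s*9 = 5 + 9*s)
M = -101 (M = -10*7 + (5 + 9*(-4)) = -70 + (5 - 36) = -70 - 31 = -101)
(43*8)*M + (-95 - 1*(-13)) = (43*8)*(-101) + (-95 - 1*(-13)) = 344*(-101) + (-95 + 13) = -34744 - 82 = -34826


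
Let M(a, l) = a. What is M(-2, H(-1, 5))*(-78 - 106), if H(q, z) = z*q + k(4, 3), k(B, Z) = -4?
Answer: 368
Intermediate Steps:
H(q, z) = -4 + q*z (H(q, z) = z*q - 4 = q*z - 4 = -4 + q*z)
M(-2, H(-1, 5))*(-78 - 106) = -2*(-78 - 106) = -2*(-184) = 368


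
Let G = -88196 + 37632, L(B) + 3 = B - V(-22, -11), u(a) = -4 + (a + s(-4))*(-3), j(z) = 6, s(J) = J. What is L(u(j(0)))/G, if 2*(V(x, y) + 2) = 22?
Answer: 11/25282 ≈ 0.00043509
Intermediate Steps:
V(x, y) = 9 (V(x, y) = -2 + (½)*22 = -2 + 11 = 9)
u(a) = 8 - 3*a (u(a) = -4 + (a - 4)*(-3) = -4 + (-4 + a)*(-3) = -4 + (12 - 3*a) = 8 - 3*a)
L(B) = -12 + B (L(B) = -3 + (B - 1*9) = -3 + (B - 9) = -3 + (-9 + B) = -12 + B)
G = -50564
L(u(j(0)))/G = (-12 + (8 - 3*6))/(-50564) = (-12 + (8 - 18))*(-1/50564) = (-12 - 10)*(-1/50564) = -22*(-1/50564) = 11/25282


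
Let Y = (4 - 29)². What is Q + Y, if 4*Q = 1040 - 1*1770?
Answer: 885/2 ≈ 442.50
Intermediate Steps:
Y = 625 (Y = (-25)² = 625)
Q = -365/2 (Q = (1040 - 1*1770)/4 = (1040 - 1770)/4 = (¼)*(-730) = -365/2 ≈ -182.50)
Q + Y = -365/2 + 625 = 885/2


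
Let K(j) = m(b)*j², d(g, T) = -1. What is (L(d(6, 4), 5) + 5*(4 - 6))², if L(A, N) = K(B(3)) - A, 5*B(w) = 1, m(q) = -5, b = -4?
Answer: 2116/25 ≈ 84.640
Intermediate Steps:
B(w) = ⅕ (B(w) = (⅕)*1 = ⅕)
K(j) = -5*j²
L(A, N) = -⅕ - A (L(A, N) = -5*(⅕)² - A = -5*1/25 - A = -⅕ - A)
(L(d(6, 4), 5) + 5*(4 - 6))² = ((-⅕ - 1*(-1)) + 5*(4 - 6))² = ((-⅕ + 1) + 5*(-2))² = (⅘ - 10)² = (-46/5)² = 2116/25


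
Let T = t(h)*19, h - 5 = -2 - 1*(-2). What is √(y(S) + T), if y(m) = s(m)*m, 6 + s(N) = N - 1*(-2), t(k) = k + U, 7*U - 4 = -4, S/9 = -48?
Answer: √188447 ≈ 434.10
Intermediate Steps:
S = -432 (S = 9*(-48) = -432)
U = 0 (U = 4/7 + (⅐)*(-4) = 4/7 - 4/7 = 0)
h = 5 (h = 5 + (-2 - 1*(-2)) = 5 + (-2 + 2) = 5 + 0 = 5)
t(k) = k (t(k) = k + 0 = k)
s(N) = -4 + N (s(N) = -6 + (N - 1*(-2)) = -6 + (N + 2) = -6 + (2 + N) = -4 + N)
T = 95 (T = 5*19 = 95)
y(m) = m*(-4 + m) (y(m) = (-4 + m)*m = m*(-4 + m))
√(y(S) + T) = √(-432*(-4 - 432) + 95) = √(-432*(-436) + 95) = √(188352 + 95) = √188447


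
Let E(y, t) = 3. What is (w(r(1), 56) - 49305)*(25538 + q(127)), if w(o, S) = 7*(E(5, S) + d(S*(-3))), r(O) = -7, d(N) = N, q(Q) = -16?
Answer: -1287840120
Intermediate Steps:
w(o, S) = 21 - 21*S (w(o, S) = 7*(3 + S*(-3)) = 7*(3 - 3*S) = 21 - 21*S)
(w(r(1), 56) - 49305)*(25538 + q(127)) = ((21 - 21*56) - 49305)*(25538 - 16) = ((21 - 1176) - 49305)*25522 = (-1155 - 49305)*25522 = -50460*25522 = -1287840120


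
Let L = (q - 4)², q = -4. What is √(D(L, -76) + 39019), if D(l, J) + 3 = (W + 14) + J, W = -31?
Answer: √38923 ≈ 197.29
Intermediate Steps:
L = 64 (L = (-4 - 4)² = (-8)² = 64)
D(l, J) = -20 + J (D(l, J) = -3 + ((-31 + 14) + J) = -3 + (-17 + J) = -20 + J)
√(D(L, -76) + 39019) = √((-20 - 76) + 39019) = √(-96 + 39019) = √38923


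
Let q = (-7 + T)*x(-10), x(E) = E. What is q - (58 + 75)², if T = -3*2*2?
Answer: -17499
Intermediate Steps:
T = -12 (T = -6*2 = -12)
q = 190 (q = (-7 - 12)*(-10) = -19*(-10) = 190)
q - (58 + 75)² = 190 - (58 + 75)² = 190 - 1*133² = 190 - 1*17689 = 190 - 17689 = -17499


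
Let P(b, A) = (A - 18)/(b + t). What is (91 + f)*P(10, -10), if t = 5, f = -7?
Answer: -784/5 ≈ -156.80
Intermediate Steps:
P(b, A) = (-18 + A)/(5 + b) (P(b, A) = (A - 18)/(b + 5) = (-18 + A)/(5 + b))
(91 + f)*P(10, -10) = (91 - 7)*((-18 - 10)/(5 + 10)) = 84*(-28/15) = -784/5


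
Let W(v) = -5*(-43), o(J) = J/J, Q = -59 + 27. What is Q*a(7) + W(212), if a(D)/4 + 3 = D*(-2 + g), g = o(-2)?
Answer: 1495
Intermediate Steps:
Q = -32
o(J) = 1
g = 1
W(v) = 215
a(D) = -12 - 4*D (a(D) = -12 + 4*(D*(-2 + 1)) = -12 + 4*(D*(-1)) = -12 + 4*(-D) = -12 - 4*D)
Q*a(7) + W(212) = -32*(-12 - 4*7) + 215 = -32*(-12 - 28) + 215 = -32*(-40) + 215 = 1280 + 215 = 1495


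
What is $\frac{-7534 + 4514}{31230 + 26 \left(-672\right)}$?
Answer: $- \frac{1510}{6879} \approx -0.21951$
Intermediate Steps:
$\frac{-7534 + 4514}{31230 + 26 \left(-672\right)} = - \frac{3020}{31230 - 17472} = - \frac{3020}{13758} = \left(-3020\right) \frac{1}{13758} = - \frac{1510}{6879}$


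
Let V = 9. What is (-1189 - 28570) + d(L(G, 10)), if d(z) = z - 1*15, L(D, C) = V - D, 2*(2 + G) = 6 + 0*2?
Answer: -29766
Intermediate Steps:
G = 1 (G = -2 + (6 + 0*2)/2 = -2 + (6 + 0)/2 = -2 + (1/2)*6 = -2 + 3 = 1)
L(D, C) = 9 - D
d(z) = -15 + z (d(z) = z - 15 = -15 + z)
(-1189 - 28570) + d(L(G, 10)) = (-1189 - 28570) + (-15 + (9 - 1*1)) = -29759 + (-15 + (9 - 1)) = -29759 + (-15 + 8) = -29759 - 7 = -29766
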